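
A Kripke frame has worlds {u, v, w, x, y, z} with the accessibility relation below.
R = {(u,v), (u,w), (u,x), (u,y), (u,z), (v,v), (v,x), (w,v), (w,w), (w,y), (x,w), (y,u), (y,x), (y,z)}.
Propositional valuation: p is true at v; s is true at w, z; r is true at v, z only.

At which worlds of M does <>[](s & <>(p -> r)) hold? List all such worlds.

u, v, y

Let φ = <>[](s & <>(p -> r)). Evaluate φ at each world:
  u (successors {v, w, x, y, z}): φ is true.
  v (successors {v, x}): φ is true.
  w (successors {v, w, y}): φ is false.
  x (successors {w}): φ is false.
  y (successors {u, x, z}): φ is true.
  z (successors ∅): φ is false.
For instance, at y:
  At y: <>[](s & <>(p -> r)) requires [](s & <>(p -> r)) at some successor in {u, x, z}.
    [](s & <>(p -> r)) holds at x, so <>[](s & <>(p -> r)) is true at y.
      At x: [](s & <>(p -> r)) requires s & <>(p -> r) at every successor {w}.
        At w: s & <>(p -> r) is true.
      So [](s & <>(p -> r)) is true at x.
Satisfying worlds: {u, v, y}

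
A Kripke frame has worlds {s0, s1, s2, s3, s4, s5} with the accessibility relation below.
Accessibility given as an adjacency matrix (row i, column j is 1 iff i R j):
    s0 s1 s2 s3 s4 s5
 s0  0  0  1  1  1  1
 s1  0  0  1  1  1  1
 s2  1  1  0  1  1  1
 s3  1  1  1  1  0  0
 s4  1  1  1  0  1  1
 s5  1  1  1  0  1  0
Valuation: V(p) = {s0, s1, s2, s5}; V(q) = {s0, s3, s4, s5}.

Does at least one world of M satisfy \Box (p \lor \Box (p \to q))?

No

Let φ = \Box (p \lor \Box (p \to q)). Evaluate φ at each world:
  s0 (successors {s2, s3, s4, s5}): φ is false.
  s1 (successors {s2, s3, s4, s5}): φ is false.
  s2 (successors {s0, s1, s3, s4, s5}): φ is false.
  s3 (successors {s0, s1, s2, s3}): φ is false.
  s4 (successors {s0, s1, s2, s4, s5}): φ is false.
  s5 (successors {s0, s1, s2, s4}): φ is false.
For instance, at s2:
  At s2: \Box (p \lor \Box (p \to q)) requires p \lor \Box (p \to q) at every successor {s0, s1, s3, s4, s5}.
    p \lor \Box (p \to q) fails at s3, so \Box (p \lor \Box (p \to q)) is false at s2.
      At s3: p is false, \Box (p \to q) is false, so p \lor \Box (p \to q) is false.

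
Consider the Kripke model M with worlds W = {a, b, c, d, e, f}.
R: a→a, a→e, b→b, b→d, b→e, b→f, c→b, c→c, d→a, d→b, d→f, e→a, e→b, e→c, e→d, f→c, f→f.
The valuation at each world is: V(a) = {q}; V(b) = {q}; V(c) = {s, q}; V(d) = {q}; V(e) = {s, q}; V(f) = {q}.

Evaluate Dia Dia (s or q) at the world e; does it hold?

Yes

At e: Dia Dia (s or q) requires Dia (s or q) at some successor in {a, b, c, d}.
  Dia (s or q) holds at a, so Dia Dia (s or q) is true at e.
    At a: Dia (s or q) requires s or q at some successor in {a, e}.
      s or q holds at a, so Dia (s or q) is true at a.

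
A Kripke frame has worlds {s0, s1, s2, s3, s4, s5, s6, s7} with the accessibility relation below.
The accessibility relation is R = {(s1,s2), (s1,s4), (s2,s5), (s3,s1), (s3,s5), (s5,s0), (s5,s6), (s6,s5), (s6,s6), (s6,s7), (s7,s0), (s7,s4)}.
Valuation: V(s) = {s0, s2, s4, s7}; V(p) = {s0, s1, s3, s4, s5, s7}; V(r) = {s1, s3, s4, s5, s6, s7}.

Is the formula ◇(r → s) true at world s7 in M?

At s7: ◇(r → s) requires r → s at some successor in {s0, s4}.
  r → s holds at s0, so ◇(r → s) is true at s7.

Yes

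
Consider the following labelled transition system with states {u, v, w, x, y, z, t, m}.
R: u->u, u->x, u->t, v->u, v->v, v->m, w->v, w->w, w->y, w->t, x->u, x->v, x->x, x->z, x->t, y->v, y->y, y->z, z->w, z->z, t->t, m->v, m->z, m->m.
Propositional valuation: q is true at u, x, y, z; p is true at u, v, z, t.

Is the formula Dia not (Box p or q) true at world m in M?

Recall that Box ψ holds at a world iff ψ holds at every accessible world, and Dia ψ holds iff ψ holds at some accessible world.
At m: Dia not (Box p or q) requires not (Box p or q) at some successor in {v, z, m}.
  not (Box p or q) holds at v, so Dia not (Box p or q) is true at m.
    At v: Box p or q is false, so not (Box p or q) is true.
      At v: Box p is false, q is false, so Box p or q is false.

Yes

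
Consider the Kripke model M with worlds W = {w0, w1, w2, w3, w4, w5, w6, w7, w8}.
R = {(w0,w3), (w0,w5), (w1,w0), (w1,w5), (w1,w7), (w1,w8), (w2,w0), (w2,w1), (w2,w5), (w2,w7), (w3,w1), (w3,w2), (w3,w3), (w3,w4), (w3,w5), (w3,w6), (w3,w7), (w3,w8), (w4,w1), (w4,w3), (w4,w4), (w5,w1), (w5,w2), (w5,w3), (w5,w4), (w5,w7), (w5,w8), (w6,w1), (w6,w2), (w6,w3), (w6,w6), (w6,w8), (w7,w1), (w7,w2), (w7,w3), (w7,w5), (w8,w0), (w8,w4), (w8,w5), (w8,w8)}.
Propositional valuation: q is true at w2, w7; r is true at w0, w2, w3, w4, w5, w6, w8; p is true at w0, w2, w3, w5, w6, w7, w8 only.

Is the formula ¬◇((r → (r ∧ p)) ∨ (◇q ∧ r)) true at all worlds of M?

No

Let φ = ¬◇((r → (r ∧ p)) ∨ (◇q ∧ r)). Evaluate φ at each world:
  w0 (successors {w3, w5}): φ is false.
  w1 (successors {w0, w5, w7, w8}): φ is false.
  w2 (successors {w0, w1, w5, w7}): φ is false.
  w3 (successors {w1, w2, w3, w4, w5, w6, w7, w8}): φ is false.
  w4 (successors {w1, w3, w4}): φ is false.
  w5 (successors {w1, w2, w3, w4, w7, w8}): φ is false.
  w6 (successors {w1, w2, w3, w6, w8}): φ is false.
  w7 (successors {w1, w2, w3, w5}): φ is false.
  w8 (successors {w0, w4, w5, w8}): φ is false.
Detail at w0 (counterexample):
  At w0: ◇((r → (r ∧ p)) ∨ (◇q ∧ r)) is true, so ¬◇((r → (r ∧ p)) ∨ (◇q ∧ r)) is false.
    At w0: ◇((r → (r ∧ p)) ∨ (◇q ∧ r)) requires (r → (r ∧ p)) ∨ (◇q ∧ r) at some successor in {w3, w5}.
      (r → (r ∧ p)) ∨ (◇q ∧ r) holds at w3, so ◇((r → (r ∧ p)) ∨ (◇q ∧ r)) is true at w0.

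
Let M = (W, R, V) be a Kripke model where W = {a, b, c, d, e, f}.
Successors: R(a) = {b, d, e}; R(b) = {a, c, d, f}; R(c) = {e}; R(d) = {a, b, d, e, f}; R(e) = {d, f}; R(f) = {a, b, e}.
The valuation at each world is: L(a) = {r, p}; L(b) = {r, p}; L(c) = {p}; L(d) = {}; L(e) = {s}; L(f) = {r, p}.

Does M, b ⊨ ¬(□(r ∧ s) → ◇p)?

No

At b: □(r ∧ s) → ◇p is true, so ¬(□(r ∧ s) → ◇p) is false.
  At b: □(r ∧ s) is false, ◇p is true, so □(r ∧ s) → ◇p is true.
    At b: □(r ∧ s) requires r ∧ s at every successor {a, c, d, f}.
      r ∧ s fails at a, so □(r ∧ s) is false at b.
    At b: ◇p requires p at some successor in {a, c, d, f}.
      p holds at a, so ◇p is true at b.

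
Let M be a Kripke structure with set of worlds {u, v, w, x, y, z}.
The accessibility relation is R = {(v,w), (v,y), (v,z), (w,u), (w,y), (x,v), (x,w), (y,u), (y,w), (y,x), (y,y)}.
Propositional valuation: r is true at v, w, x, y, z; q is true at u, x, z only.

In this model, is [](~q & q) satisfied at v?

At v: [](~q & q) requires ~q & q at every successor {w, y, z}.
  ~q & q fails at w, so [](~q & q) is false at v.

No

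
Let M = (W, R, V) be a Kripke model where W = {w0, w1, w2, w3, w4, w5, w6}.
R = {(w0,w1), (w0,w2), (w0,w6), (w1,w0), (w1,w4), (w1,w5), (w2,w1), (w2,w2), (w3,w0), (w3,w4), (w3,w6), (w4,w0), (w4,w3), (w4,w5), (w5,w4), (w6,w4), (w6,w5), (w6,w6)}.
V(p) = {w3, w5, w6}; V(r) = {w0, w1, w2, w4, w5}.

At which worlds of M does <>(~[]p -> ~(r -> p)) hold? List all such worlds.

Let φ = <>(~[]p -> ~(r -> p)). Evaluate φ at each world:
  w0 (successors {w1, w2, w6}): φ is true.
  w1 (successors {w0, w4, w5}): φ is true.
  w2 (successors {w1, w2}): φ is true.
  w3 (successors {w0, w4, w6}): φ is true.
  w4 (successors {w0, w3, w5}): φ is true.
  w5 (successors {w4}): φ is true.
  w6 (successors {w4, w5, w6}): φ is true.
For instance, at w6:
  At w6: <>(~[]p -> ~(r -> p)) requires ~[]p -> ~(r -> p) at some successor in {w4, w5, w6}.
    ~[]p -> ~(r -> p) holds at w4, so <>(~[]p -> ~(r -> p)) is true at w6.
      At w4: ~[]p is true, ~(r -> p) is true, so ~[]p -> ~(r -> p) is true.
Satisfying worlds: {w0, w1, w2, w3, w4, w5, w6}

w0, w1, w2, w3, w4, w5, w6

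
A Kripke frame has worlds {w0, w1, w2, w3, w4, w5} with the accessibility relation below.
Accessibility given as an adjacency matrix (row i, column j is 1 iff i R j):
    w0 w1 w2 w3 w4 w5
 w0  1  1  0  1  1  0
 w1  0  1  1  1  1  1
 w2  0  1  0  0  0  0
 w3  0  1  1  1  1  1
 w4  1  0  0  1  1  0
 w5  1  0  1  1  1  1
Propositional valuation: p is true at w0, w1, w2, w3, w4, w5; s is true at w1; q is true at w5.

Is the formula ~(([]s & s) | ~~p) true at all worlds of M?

No

Recall that []ψ holds at a world iff ψ holds at every accessible world, and <>ψ holds iff ψ holds at some accessible world.
Let φ = ~(([]s & s) | ~~p). Evaluate φ at each world:
  w0 (successors {w0, w1, w3, w4}): φ is false.
  w1 (successors {w1, w2, w3, w4, w5}): φ is false.
  w2 (successors {w1}): φ is false.
  w3 (successors {w1, w2, w3, w4, w5}): φ is false.
  w4 (successors {w0, w3, w4}): φ is false.
  w5 (successors {w0, w2, w3, w4, w5}): φ is false.
Detail at w0 (counterexample):
  At w0: ([]s & s) | ~~p is true, so ~(([]s & s) | ~~p) is false.
    At w0: []s & s is false, ~~p is true, so ([]s & s) | ~~p is true.
      At w0: []s is false, s is false, so []s & s is false.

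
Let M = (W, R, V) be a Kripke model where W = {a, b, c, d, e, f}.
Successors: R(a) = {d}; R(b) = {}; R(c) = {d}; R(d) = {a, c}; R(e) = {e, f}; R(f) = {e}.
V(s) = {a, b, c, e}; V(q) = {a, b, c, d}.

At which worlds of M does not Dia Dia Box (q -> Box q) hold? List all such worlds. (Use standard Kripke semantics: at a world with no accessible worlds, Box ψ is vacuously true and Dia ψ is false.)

Recall that Box ψ holds at a world iff ψ holds at every accessible world, and Dia ψ holds iff ψ holds at some accessible world.
Let φ = not Dia Dia Box (q -> Box q). Evaluate φ at each world:
  a (successors {d}): φ is false.
  b (successors ∅): φ is true.
  c (successors {d}): φ is false.
  d (successors {a, c}): φ is false.
  e (successors {e, f}): φ is false.
  f (successors {e}): φ is false.
For instance, at c:
  At c: Dia Dia Box (q -> Box q) is true, so not Dia Dia Box (q -> Box q) is false.
    At c: Dia Dia Box (q -> Box q) requires Dia Box (q -> Box q) at some successor in {d}.
      Dia Box (q -> Box q) holds at d, so Dia Dia Box (q -> Box q) is true at c.
Satisfying worlds: {b}

b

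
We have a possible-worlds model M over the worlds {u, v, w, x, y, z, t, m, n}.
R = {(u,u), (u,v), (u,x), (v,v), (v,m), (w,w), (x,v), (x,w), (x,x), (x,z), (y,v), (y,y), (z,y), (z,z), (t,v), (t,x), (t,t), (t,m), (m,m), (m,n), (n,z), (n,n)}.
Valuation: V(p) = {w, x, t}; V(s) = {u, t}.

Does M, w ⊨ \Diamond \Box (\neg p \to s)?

Yes

At w: \Diamond \Box (\neg p \to s) requires \Box (\neg p \to s) at some successor in {w}.
  \Box (\neg p \to s) holds at w, so \Diamond \Box (\neg p \to s) is true at w.
    At w: \Box (\neg p \to s) requires \neg p \to s at every successor {w}.
      At w: \neg p \to s is true.
    So \Box (\neg p \to s) is true at w.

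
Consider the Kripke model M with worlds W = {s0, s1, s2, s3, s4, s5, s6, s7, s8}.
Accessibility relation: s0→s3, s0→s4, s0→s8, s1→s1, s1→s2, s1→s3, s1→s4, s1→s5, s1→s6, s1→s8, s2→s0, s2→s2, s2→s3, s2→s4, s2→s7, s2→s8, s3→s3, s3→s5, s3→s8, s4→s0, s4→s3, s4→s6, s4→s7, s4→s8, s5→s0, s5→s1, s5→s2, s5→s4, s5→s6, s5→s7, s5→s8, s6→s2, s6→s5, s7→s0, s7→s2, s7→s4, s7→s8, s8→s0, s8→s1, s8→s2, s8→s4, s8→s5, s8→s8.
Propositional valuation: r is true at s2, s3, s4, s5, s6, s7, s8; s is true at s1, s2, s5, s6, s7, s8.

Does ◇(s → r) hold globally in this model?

Yes

Let φ = ◇(s → r). Evaluate φ at each world:
  s0 (successors {s3, s4, s8}): φ is true.
  s1 (successors {s1, s2, s3, s4, s5, s6, s8}): φ is true.
  s2 (successors {s0, s2, s3, s4, s7, s8}): φ is true.
  s3 (successors {s3, s5, s8}): φ is true.
  s4 (successors {s0, s3, s6, s7, s8}): φ is true.
  s5 (successors {s0, s1, s2, s4, s6, s7, s8}): φ is true.
  s6 (successors {s2, s5}): φ is true.
  s7 (successors {s0, s2, s4, s8}): φ is true.
  s8 (successors {s0, s1, s2, s4, s5, s8}): φ is true.
For instance, at s2:
  At s2: ◇(s → r) requires s → r at some successor in {s0, s2, s3, s4, s7, s8}.
    s → r holds at s0, so ◇(s → r) is true at s2.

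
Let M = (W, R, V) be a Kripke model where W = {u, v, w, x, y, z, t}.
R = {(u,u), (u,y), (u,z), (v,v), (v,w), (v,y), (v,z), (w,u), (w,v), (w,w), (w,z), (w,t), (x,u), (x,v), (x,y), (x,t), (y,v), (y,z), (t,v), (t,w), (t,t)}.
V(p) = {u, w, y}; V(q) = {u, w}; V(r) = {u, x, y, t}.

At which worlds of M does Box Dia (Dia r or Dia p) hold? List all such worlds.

Let φ = Box Dia (Dia r or Dia p). Evaluate φ at each world:
  u (successors {u, y, z}): φ is false.
  v (successors {v, w, y, z}): φ is false.
  w (successors {u, v, w, z, t}): φ is false.
  x (successors {u, v, y, t}): φ is true.
  y (successors {v, z}): φ is false.
  z (successors ∅): φ is true.
  t (successors {v, w, t}): φ is true.
For instance, at t:
  At t: Box Dia (Dia r or Dia p) requires Dia (Dia r or Dia p) at every successor {v, w, t}.
      At v: Dia (Dia r or Dia p) requires Dia r or Dia p at some successor in {v, w, y, z}.
        Dia r or Dia p holds at v, so Dia (Dia r or Dia p) is true at v.
      At w: Dia (Dia r or Dia p) requires Dia r or Dia p at some successor in {u, v, w, z, t}.
        Dia r or Dia p holds at u, so Dia (Dia r or Dia p) is true at w.
      At t: Dia (Dia r or Dia p) requires Dia r or Dia p at some successor in {v, w, t}.
        Dia r or Dia p holds at v, so Dia (Dia r or Dia p) is true at t.
  So Box Dia (Dia r or Dia p) is true at t.
Satisfying worlds: {x, z, t}

x, z, t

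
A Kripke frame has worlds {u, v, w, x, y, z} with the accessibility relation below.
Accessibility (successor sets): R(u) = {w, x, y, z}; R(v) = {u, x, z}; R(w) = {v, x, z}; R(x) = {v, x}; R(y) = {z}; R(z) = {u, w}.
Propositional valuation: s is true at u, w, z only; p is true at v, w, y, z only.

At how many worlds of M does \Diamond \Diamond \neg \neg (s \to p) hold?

6

Let φ = \Diamond \Diamond \neg \neg (s \to p). Evaluate φ at each world:
  u (successors {w, x, y, z}): φ is true.
  v (successors {u, x, z}): φ is true.
  w (successors {v, x, z}): φ is true.
  x (successors {v, x}): φ is true.
  y (successors {z}): φ is true.
  z (successors {u, w}): φ is true.
For instance, at z:
  At z: \Diamond \Diamond \neg \neg (s \to p) requires \Diamond \neg \neg (s \to p) at some successor in {u, w}.
    \Diamond \neg \neg (s \to p) holds at u, so \Diamond \Diamond \neg \neg (s \to p) is true at z.
      At u: \Diamond \neg \neg (s \to p) requires \neg \neg (s \to p) at some successor in {w, x, y, z}.
        \neg \neg (s \to p) holds at w, so \Diamond \neg \neg (s \to p) is true at u.
Satisfying worlds: {u, v, w, x, y, z}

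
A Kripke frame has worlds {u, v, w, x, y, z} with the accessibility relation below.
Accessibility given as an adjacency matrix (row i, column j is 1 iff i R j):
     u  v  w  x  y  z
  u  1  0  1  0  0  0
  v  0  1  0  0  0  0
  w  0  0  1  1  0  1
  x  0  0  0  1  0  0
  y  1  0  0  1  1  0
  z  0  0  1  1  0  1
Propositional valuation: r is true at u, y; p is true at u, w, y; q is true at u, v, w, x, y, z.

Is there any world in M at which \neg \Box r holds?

Yes

Recall that \Box ψ holds at a world iff ψ holds at every accessible world, and \Diamond ψ holds iff ψ holds at some accessible world.
Let φ = \neg \Box r. Evaluate φ at each world:
  u (successors {u, w}): φ is true.
  v (successors {v}): φ is true.
  w (successors {w, x, z}): φ is true.
  x (successors {x}): φ is true.
  y (successors {u, x, y}): φ is true.
  z (successors {w, x, z}): φ is true.
Detail at u (witness):
  At u: \Box r is false, so \neg \Box r is true.
    At u: \Box r requires r at every successor {u, w}.
      r fails at w, so \Box r is false at u.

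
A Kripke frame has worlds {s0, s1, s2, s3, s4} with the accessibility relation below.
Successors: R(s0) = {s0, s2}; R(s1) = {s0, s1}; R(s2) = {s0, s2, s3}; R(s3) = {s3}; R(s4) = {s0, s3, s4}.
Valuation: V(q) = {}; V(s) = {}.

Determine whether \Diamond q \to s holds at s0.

At s0: \Diamond q is false, s is false, so \Diamond q \to s is true.
  At s0: \Diamond q requires q at some successor in {s0, s2}.
    At s0: q is false.
    At s2: q is false.
  So \Diamond q is false at s0.

Yes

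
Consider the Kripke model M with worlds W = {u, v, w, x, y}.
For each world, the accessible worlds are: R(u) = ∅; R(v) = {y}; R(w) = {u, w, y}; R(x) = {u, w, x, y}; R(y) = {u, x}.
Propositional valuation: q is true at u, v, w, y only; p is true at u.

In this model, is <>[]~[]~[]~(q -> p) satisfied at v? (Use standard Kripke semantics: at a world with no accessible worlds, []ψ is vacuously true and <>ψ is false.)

At v: <>[]~[]~[]~(q -> p) requires []~[]~[]~(q -> p) at some successor in {y}.
  At y: []~[]~[]~(q -> p) is false.
So <>[]~[]~[]~(q -> p) is false at v.

No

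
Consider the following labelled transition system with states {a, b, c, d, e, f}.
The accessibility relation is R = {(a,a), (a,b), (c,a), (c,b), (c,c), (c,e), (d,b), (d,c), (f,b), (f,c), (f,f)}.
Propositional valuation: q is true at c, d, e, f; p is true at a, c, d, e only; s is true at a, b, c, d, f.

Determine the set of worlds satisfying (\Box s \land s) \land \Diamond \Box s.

a, d, f

Recall that \Box ψ holds at a world iff ψ holds at every accessible world, and \Diamond ψ holds iff ψ holds at some accessible world.
Let φ = (\Box s \land s) \land \Diamond \Box s. Evaluate φ at each world:
  a (successors {a, b}): φ is true.
  b (successors ∅): φ is false.
  c (successors {a, b, c, e}): φ is false.
  d (successors {b, c}): φ is true.
  e (successors ∅): φ is false.
  f (successors {b, c, f}): φ is true.
For instance, at c:
  At c: \Box s \land s is false, \Diamond \Box s is true, so (\Box s \land s) \land \Diamond \Box s is false.
    At c: \Box s is false, s is true, so \Box s \land s is false.
      At c: \Box s requires s at every successor {a, b, c, e}.
        s fails at e, so \Box s is false at c.
    At c: \Diamond \Box s requires \Box s at some successor in {a, b, c, e}.
      \Box s holds at a, so \Diamond \Box s is true at c.
Satisfying worlds: {a, d, f}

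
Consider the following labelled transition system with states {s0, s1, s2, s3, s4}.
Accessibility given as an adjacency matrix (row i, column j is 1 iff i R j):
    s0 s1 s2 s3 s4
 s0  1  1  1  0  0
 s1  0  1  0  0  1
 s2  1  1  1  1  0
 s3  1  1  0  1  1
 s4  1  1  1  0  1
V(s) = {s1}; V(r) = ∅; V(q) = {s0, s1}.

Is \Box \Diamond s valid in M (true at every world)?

Yes

Recall that \Box ψ holds at a world iff ψ holds at every accessible world, and \Diamond ψ holds iff ψ holds at some accessible world.
Let φ = \Box \Diamond s. Evaluate φ at each world:
  s0 (successors {s0, s1, s2}): φ is true.
  s1 (successors {s1, s4}): φ is true.
  s2 (successors {s0, s1, s2, s3}): φ is true.
  s3 (successors {s0, s1, s3, s4}): φ is true.
  s4 (successors {s0, s1, s2, s4}): φ is true.
For instance, at s1:
  At s1: \Box \Diamond s requires \Diamond s at every successor {s1, s4}.
      At s1: \Diamond s requires s at some successor in {s1, s4}.
        s holds at s1, so \Diamond s is true at s1.
      At s4: \Diamond s requires s at some successor in {s0, s1, s2, s4}.
        s holds at s1, so \Diamond s is true at s4.
  So \Box \Diamond s is true at s1.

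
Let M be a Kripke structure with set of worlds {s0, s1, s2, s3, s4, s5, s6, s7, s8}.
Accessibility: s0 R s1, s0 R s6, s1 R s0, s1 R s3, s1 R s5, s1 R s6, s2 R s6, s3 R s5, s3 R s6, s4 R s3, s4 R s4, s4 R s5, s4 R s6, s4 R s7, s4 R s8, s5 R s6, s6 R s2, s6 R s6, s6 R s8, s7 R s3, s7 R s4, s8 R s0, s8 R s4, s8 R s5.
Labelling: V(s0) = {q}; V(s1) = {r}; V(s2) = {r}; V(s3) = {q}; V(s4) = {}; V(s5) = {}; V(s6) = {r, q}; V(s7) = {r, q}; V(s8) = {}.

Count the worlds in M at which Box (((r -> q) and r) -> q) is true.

Recall that Box ψ holds at a world iff ψ holds at every accessible world, and Dia ψ holds iff ψ holds at some accessible world.
Let φ = Box (((r -> q) and r) -> q). Evaluate φ at each world:
  s0 (successors {s1, s6}): φ is true.
  s1 (successors {s0, s3, s5, s6}): φ is true.
  s2 (successors {s6}): φ is true.
  s3 (successors {s5, s6}): φ is true.
  s4 (successors {s3, s4, s5, s6, s7, s8}): φ is true.
  s5 (successors {s6}): φ is true.
  s6 (successors {s2, s6, s8}): φ is true.
  s7 (successors {s3, s4}): φ is true.
  s8 (successors {s0, s4, s5}): φ is true.
For instance, at s8:
  At s8: Box (((r -> q) and r) -> q) requires ((r -> q) and r) -> q at every successor {s0, s4, s5}.
    At s0: ((r -> q) and r) -> q is true.
    At s4: ((r -> q) and r) -> q is true.
    At s5: ((r -> q) and r) -> q is true.
  So Box (((r -> q) and r) -> q) is true at s8.
Satisfying worlds: {s0, s1, s2, s3, s4, s5, s6, s7, s8}

9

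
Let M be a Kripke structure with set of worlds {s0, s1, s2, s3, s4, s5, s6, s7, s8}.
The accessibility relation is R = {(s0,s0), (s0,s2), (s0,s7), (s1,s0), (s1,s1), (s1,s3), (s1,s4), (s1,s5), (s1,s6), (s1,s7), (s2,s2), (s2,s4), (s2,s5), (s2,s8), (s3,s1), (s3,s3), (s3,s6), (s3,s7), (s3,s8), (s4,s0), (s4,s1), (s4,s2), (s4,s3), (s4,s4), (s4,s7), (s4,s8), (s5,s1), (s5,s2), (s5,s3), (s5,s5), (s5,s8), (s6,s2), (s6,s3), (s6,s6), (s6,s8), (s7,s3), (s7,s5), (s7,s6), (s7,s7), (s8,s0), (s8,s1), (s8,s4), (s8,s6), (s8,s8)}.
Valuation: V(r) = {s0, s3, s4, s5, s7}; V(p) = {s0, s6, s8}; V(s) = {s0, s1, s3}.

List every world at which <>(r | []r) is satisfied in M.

Let φ = <>(r | []r). Evaluate φ at each world:
  s0 (successors {s0, s2, s7}): φ is true.
  s1 (successors {s0, s1, s3, s4, s5, s6, s7}): φ is true.
  s2 (successors {s2, s4, s5, s8}): φ is true.
  s3 (successors {s1, s3, s6, s7, s8}): φ is true.
  s4 (successors {s0, s1, s2, s3, s4, s7, s8}): φ is true.
  s5 (successors {s1, s2, s3, s5, s8}): φ is true.
  s6 (successors {s2, s3, s6, s8}): φ is true.
  s7 (successors {s3, s5, s6, s7}): φ is true.
  s8 (successors {s0, s1, s4, s6, s8}): φ is true.
For instance, at s4:
  At s4: <>(r | []r) requires r | []r at some successor in {s0, s1, s2, s3, s4, s7, s8}.
    r | []r holds at s0, so <>(r | []r) is true at s4.
      At s0: r is true, []r is false, so r | []r is true.
Satisfying worlds: {s0, s1, s2, s3, s4, s5, s6, s7, s8}

s0, s1, s2, s3, s4, s5, s6, s7, s8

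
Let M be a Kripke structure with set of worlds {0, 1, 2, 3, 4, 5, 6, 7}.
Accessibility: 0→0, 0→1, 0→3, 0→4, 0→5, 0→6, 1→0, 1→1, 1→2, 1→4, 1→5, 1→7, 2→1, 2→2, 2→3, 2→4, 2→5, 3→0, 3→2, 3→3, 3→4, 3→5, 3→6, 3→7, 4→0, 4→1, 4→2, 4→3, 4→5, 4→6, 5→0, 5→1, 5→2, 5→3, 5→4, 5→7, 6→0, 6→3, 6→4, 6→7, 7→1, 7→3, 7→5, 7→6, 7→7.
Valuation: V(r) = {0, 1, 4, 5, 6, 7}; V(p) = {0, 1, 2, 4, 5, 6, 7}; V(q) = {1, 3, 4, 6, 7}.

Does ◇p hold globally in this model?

Let φ = ◇p. Evaluate φ at each world:
  0 (successors {0, 1, 3, 4, 5, 6}): φ is true.
  1 (successors {0, 1, 2, 4, 5, 7}): φ is true.
  2 (successors {1, 2, 3, 4, 5}): φ is true.
  3 (successors {0, 2, 3, 4, 5, 6, 7}): φ is true.
  4 (successors {0, 1, 2, 3, 5, 6}): φ is true.
  5 (successors {0, 1, 2, 3, 4, 7}): φ is true.
  6 (successors {0, 3, 4, 7}): φ is true.
  7 (successors {1, 3, 5, 6, 7}): φ is true.
For instance, at 7:
  At 7: ◇p requires p at some successor in {1, 3, 5, 6, 7}.
    p holds at 1, so ◇p is true at 7.

Yes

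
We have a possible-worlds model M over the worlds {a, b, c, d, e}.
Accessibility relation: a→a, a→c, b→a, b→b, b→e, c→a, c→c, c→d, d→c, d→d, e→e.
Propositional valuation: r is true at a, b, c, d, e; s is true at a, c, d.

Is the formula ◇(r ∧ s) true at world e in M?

No

Recall that ◇ψ holds at a world iff ψ holds at some accessible world.
At e: ◇(r ∧ s) requires r ∧ s at some successor in {e}.
  At e: r ∧ s is false.
So ◇(r ∧ s) is false at e.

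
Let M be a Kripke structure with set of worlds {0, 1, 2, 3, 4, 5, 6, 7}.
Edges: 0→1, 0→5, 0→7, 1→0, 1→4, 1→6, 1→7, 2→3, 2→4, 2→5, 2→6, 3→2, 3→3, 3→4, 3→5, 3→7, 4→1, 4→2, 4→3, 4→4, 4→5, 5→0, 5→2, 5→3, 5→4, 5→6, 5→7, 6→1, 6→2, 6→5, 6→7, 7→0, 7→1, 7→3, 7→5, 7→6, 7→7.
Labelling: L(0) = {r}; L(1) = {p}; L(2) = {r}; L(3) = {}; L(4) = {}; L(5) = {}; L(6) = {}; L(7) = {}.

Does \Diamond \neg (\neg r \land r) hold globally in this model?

Yes

Let φ = \Diamond \neg (\neg r \land r). Evaluate φ at each world:
  0 (successors {1, 5, 7}): φ is true.
  1 (successors {0, 4, 6, 7}): φ is true.
  2 (successors {3, 4, 5, 6}): φ is true.
  3 (successors {2, 3, 4, 5, 7}): φ is true.
  4 (successors {1, 2, 3, 4, 5}): φ is true.
  5 (successors {0, 2, 3, 4, 6, 7}): φ is true.
  6 (successors {1, 2, 5, 7}): φ is true.
  7 (successors {0, 1, 3, 5, 6, 7}): φ is true.
For instance, at 1:
  At 1: \Diamond \neg (\neg r \land r) requires \neg (\neg r \land r) at some successor in {0, 4, 6, 7}.
    \neg (\neg r \land r) holds at 0, so \Diamond \neg (\neg r \land r) is true at 1.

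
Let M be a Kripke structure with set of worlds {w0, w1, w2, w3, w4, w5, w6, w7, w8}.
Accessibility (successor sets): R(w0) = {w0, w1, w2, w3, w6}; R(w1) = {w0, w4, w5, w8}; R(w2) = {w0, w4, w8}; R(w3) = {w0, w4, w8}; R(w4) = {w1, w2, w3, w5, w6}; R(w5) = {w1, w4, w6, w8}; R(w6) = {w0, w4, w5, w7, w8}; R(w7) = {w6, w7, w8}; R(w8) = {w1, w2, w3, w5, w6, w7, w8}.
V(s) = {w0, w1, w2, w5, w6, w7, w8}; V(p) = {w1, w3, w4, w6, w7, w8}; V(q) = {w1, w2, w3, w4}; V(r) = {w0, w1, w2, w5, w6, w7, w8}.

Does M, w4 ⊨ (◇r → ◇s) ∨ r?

Recall that ◇ψ holds at a world iff ψ holds at some accessible world.
At w4: ◇r → ◇s is true, r is false, so (◇r → ◇s) ∨ r is true.
  At w4: ◇r is true, ◇s is true, so ◇r → ◇s is true.
    At w4: ◇r requires r at some successor in {w1, w2, w3, w5, w6}.
      r holds at w1, so ◇r is true at w4.
    At w4: ◇s requires s at some successor in {w1, w2, w3, w5, w6}.
      s holds at w1, so ◇s is true at w4.

Yes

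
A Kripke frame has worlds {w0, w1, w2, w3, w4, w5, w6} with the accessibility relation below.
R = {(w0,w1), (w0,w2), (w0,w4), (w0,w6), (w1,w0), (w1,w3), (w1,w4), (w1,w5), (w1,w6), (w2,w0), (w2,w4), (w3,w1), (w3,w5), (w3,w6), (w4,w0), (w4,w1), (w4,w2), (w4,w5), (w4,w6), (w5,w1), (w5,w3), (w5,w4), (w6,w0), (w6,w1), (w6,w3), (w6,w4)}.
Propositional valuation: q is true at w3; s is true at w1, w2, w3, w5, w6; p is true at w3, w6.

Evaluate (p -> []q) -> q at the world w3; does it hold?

Recall that []ψ holds at a world iff ψ holds at every accessible world, and <>ψ holds iff ψ holds at some accessible world.
At w3: p -> []q is false, q is true, so (p -> []q) -> q is true.
  At w3: p is true, []q is false, so p -> []q is false.
    At w3: []q requires q at every successor {w1, w5, w6}.
      q fails at w1, so []q is false at w3.

Yes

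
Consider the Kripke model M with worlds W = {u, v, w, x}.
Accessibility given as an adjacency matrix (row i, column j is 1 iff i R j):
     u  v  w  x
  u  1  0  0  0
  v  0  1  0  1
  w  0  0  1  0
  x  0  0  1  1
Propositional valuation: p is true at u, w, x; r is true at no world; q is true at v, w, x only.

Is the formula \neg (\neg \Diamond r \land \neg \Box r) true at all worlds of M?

No

Let φ = \neg (\neg \Diamond r \land \neg \Box r). Evaluate φ at each world:
  u (successors {u}): φ is false.
  v (successors {v, x}): φ is false.
  w (successors {w}): φ is false.
  x (successors {w, x}): φ is false.
Detail at u (counterexample):
  At u: \neg \Diamond r \land \neg \Box r is true, so \neg (\neg \Diamond r \land \neg \Box r) is false.
    At u: \neg \Diamond r is true, \neg \Box r is true, so \neg \Diamond r \land \neg \Box r is true.
      At u: \Diamond r is false, so \neg \Diamond r is true.
      At u: \Box r is false, so \neg \Box r is true.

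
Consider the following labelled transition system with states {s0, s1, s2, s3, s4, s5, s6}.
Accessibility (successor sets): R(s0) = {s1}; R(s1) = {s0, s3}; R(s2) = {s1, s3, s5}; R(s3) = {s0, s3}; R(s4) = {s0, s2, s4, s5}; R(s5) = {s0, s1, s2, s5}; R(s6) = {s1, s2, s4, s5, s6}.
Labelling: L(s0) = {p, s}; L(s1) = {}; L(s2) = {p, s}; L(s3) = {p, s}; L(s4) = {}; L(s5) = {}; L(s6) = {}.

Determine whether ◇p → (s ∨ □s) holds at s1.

Yes

At s1: ◇p is true, s ∨ □s is true, so ◇p → (s ∨ □s) is true.
  At s1: ◇p requires p at some successor in {s0, s3}.
    p holds at s0, so ◇p is true at s1.
  At s1: s is false, □s is true, so s ∨ □s is true.
    At s1: □s requires s at every successor {s0, s3}.
      At s0: s is true.
      At s3: s is true.
    So □s is true at s1.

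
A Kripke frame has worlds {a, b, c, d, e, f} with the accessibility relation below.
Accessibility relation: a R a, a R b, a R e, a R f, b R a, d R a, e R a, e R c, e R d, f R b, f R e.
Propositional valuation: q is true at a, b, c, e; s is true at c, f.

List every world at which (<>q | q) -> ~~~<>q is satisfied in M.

Let φ = (<>q | q) -> ~~~<>q. Evaluate φ at each world:
  a (successors {a, b, e, f}): φ is false.
  b (successors {a}): φ is false.
  c (successors ∅): φ is true.
  d (successors {a}): φ is false.
  e (successors {a, c, d}): φ is false.
  f (successors {b, e}): φ is false.
For instance, at d:
  At d: <>q | q is true, ~~~<>q is false, so (<>q | q) -> ~~~<>q is false.
    At d: <>q is true, q is false, so <>q | q is true.
      At d: <>q requires q at some successor in {a}.
        q holds at a, so <>q is true at d.
    At d: ~~<>q is true, so ~~~<>q is false.
      At d: ~<>q is false, so ~~<>q is true.
Satisfying worlds: {c}

c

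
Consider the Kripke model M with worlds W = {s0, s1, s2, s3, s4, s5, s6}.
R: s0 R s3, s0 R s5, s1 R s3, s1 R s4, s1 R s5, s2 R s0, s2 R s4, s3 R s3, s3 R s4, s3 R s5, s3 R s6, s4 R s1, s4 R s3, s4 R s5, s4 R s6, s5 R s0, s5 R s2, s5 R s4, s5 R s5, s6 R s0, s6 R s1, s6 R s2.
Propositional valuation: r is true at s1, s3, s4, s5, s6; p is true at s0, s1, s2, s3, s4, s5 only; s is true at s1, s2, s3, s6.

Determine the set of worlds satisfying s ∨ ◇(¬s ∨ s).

Let φ = s ∨ ◇(¬s ∨ s). Evaluate φ at each world:
  s0 (successors {s3, s5}): φ is true.
  s1 (successors {s3, s4, s5}): φ is true.
  s2 (successors {s0, s4}): φ is true.
  s3 (successors {s3, s4, s5, s6}): φ is true.
  s4 (successors {s1, s3, s5, s6}): φ is true.
  s5 (successors {s0, s2, s4, s5}): φ is true.
  s6 (successors {s0, s1, s2}): φ is true.
For instance, at s3:
  At s3: s is true, ◇(¬s ∨ s) is true, so s ∨ ◇(¬s ∨ s) is true.
    At s3: ◇(¬s ∨ s) requires ¬s ∨ s at some successor in {s3, s4, s5, s6}.
      ¬s ∨ s holds at s3, so ◇(¬s ∨ s) is true at s3.
Satisfying worlds: {s0, s1, s2, s3, s4, s5, s6}

s0, s1, s2, s3, s4, s5, s6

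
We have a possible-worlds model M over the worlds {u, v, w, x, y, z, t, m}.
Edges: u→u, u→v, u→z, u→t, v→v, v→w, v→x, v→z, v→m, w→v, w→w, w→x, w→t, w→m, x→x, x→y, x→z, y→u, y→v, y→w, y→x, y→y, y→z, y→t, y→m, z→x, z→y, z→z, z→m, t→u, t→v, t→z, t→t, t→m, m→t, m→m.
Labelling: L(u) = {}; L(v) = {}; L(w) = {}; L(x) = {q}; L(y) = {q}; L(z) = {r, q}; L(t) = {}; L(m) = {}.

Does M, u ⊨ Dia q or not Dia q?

Yes

At u: Dia q is true, not Dia q is false, so Dia q or not Dia q is true.
  At u: Dia q requires q at some successor in {u, v, z, t}.
    q holds at z, so Dia q is true at u.
  At u: Dia q is true, so not Dia q is false.
    At u: Dia q requires q at some successor in {u, v, z, t}.
      q holds at z, so Dia q is true at u.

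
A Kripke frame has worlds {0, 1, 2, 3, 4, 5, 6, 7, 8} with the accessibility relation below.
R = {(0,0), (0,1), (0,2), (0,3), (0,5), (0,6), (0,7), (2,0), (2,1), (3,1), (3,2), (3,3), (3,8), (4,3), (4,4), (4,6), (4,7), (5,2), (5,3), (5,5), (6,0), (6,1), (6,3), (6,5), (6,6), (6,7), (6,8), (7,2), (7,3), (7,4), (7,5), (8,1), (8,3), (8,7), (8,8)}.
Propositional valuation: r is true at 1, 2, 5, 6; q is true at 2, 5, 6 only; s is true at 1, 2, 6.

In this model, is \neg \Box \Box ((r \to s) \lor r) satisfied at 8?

At 8: \Box \Box ((r \to s) \lor r) is true, so \neg \Box \Box ((r \to s) \lor r) is false.
  At 8: \Box \Box ((r \to s) \lor r) requires \Box ((r \to s) \lor r) at every successor {1, 3, 7, 8}.
    At 1: \Box ((r \to s) \lor r) is true.
    At 3: \Box ((r \to s) \lor r) is true.
    At 7: \Box ((r \to s) \lor r) is true.
    At 8: \Box ((r \to s) \lor r) is true.
  So \Box \Box ((r \to s) \lor r) is true at 8.

No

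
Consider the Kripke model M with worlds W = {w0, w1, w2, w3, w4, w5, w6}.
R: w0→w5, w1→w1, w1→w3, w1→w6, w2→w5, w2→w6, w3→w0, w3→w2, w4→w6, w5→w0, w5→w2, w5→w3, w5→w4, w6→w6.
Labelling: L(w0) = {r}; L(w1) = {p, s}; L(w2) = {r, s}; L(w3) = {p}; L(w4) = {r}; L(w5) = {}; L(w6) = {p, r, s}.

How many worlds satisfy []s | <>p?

5

Let φ = []s | <>p. Evaluate φ at each world:
  w0 (successors {w5}): φ is false.
  w1 (successors {w1, w3, w6}): φ is true.
  w2 (successors {w5, w6}): φ is true.
  w3 (successors {w0, w2}): φ is false.
  w4 (successors {w6}): φ is true.
  w5 (successors {w0, w2, w3, w4}): φ is true.
  w6 (successors {w6}): φ is true.
For instance, at w6:
  At w6: []s is true, <>p is true, so []s | <>p is true.
    At w6: []s requires s at every successor {w6}.
      At w6: s is true.
    So []s is true at w6.
    At w6: <>p requires p at some successor in {w6}.
      p holds at w6, so <>p is true at w6.
Satisfying worlds: {w1, w2, w4, w5, w6}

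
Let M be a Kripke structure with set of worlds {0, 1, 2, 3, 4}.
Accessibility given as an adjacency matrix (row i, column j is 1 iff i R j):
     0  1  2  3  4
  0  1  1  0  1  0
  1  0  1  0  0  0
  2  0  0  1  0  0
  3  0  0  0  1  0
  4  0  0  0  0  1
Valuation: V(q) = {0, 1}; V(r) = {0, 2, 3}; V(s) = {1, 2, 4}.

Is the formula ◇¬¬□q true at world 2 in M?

At 2: ◇¬¬□q requires ¬¬□q at some successor in {2}.
  At 2: ¬¬□q is false.
So ◇¬¬□q is false at 2.

No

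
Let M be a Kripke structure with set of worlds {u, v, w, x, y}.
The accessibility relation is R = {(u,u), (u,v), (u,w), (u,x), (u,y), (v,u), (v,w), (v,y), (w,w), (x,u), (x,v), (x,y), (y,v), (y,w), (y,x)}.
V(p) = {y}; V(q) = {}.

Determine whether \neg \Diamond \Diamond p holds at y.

At y: \Diamond \Diamond p is true, so \neg \Diamond \Diamond p is false.
  At y: \Diamond \Diamond p requires \Diamond p at some successor in {v, w, x}.
    \Diamond p holds at v, so \Diamond \Diamond p is true at y.
      At v: \Diamond p requires p at some successor in {u, w, y}.
        p holds at y, so \Diamond p is true at v.

No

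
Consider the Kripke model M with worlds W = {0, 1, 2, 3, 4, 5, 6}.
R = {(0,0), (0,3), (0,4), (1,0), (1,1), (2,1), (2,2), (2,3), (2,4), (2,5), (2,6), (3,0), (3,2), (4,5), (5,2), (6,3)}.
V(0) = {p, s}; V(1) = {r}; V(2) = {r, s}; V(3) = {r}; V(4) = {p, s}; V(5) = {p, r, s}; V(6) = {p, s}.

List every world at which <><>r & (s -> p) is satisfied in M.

Let φ = <><>r & (s -> p). Evaluate φ at each world:
  0 (successors {0, 3, 4}): φ is true.
  1 (successors {0, 1}): φ is true.
  2 (successors {1, 2, 3, 4, 5, 6}): φ is false.
  3 (successors {0, 2}): φ is true.
  4 (successors {5}): φ is true.
  5 (successors {2}): φ is true.
  6 (successors {3}): φ is true.
For instance, at 2:
  At 2: <><>r is true, s -> p is false, so <><>r & (s -> p) is false.
    At 2: <><>r requires <>r at some successor in {1, 2, 3, 4, 5, 6}.
      <>r holds at 1, so <><>r is true at 2.
Satisfying worlds: {0, 1, 3, 4, 5, 6}

0, 1, 3, 4, 5, 6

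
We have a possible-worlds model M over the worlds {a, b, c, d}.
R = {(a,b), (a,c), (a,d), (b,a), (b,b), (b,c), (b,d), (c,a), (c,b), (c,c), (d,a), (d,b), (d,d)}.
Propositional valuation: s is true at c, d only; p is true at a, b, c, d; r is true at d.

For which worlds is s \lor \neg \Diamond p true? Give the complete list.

c, d

Let φ = s \lor \neg \Diamond p. Evaluate φ at each world:
  a (successors {b, c, d}): φ is false.
  b (successors {a, b, c, d}): φ is false.
  c (successors {a, b, c}): φ is true.
  d (successors {a, b, d}): φ is true.
For instance, at d:
  At d: s is true, \neg \Diamond p is false, so s \lor \neg \Diamond p is true.
    At d: \Diamond p is true, so \neg \Diamond p is false.
      At d: \Diamond p requires p at some successor in {a, b, d}.
        p holds at a, so \Diamond p is true at d.
Satisfying worlds: {c, d}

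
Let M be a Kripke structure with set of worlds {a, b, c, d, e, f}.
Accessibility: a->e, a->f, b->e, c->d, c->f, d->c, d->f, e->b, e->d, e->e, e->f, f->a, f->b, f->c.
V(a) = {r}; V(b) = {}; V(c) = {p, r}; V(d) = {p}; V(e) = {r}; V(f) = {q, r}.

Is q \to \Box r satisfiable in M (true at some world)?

Let φ = q \to \Box r. Evaluate φ at each world:
  a (successors {e, f}): φ is true.
  b (successors {e}): φ is true.
  c (successors {d, f}): φ is true.
  d (successors {c, f}): φ is true.
  e (successors {b, d, e, f}): φ is true.
  f (successors {a, b, c}): φ is false.
Detail at a (witness):
  At a: q is false, \Box r is true, so q \to \Box r is true.
    At a: \Box r requires r at every successor {e, f}.
      At e: r is true.
      At f: r is true.
    So \Box r is true at a.

Yes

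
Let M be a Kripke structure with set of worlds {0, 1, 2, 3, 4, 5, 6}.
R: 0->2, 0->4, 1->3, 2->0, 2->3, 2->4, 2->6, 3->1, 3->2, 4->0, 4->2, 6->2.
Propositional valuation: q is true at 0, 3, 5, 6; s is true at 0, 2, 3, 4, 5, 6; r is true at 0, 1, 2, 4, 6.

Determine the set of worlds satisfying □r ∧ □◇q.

0, 3, 5, 6

Let φ = □r ∧ □◇q. Evaluate φ at each world:
  0 (successors {2, 4}): φ is true.
  1 (successors {3}): φ is false.
  2 (successors {0, 3, 4, 6}): φ is false.
  3 (successors {1, 2}): φ is true.
  4 (successors {0, 2}): φ is false.
  5 (successors ∅): φ is true.
  6 (successors {2}): φ is true.
For instance, at 2:
  At 2: □r is false, □◇q is false, so □r ∧ □◇q is false.
    At 2: □r requires r at every successor {0, 3, 4, 6}.
      r fails at 3, so □r is false at 2.
    At 2: □◇q requires ◇q at every successor {0, 3, 4, 6}.
      ◇q fails at 0, so □◇q is false at 2.
Satisfying worlds: {0, 3, 5, 6}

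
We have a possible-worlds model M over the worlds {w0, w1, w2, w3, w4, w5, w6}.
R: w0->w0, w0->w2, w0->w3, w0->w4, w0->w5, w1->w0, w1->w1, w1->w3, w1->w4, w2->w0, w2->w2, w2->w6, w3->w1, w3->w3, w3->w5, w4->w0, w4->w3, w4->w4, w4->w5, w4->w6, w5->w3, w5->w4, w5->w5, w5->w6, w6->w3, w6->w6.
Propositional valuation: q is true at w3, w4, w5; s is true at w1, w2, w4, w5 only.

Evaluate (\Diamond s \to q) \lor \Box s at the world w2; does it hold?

At w2: \Diamond s \to q is false, \Box s is false, so (\Diamond s \to q) \lor \Box s is false.
  At w2: \Diamond s is true, q is false, so \Diamond s \to q is false.
    At w2: \Diamond s requires s at some successor in {w0, w2, w6}.
      s holds at w2, so \Diamond s is true at w2.
  At w2: \Box s requires s at every successor {w0, w2, w6}.
    s fails at w0, so \Box s is false at w2.

No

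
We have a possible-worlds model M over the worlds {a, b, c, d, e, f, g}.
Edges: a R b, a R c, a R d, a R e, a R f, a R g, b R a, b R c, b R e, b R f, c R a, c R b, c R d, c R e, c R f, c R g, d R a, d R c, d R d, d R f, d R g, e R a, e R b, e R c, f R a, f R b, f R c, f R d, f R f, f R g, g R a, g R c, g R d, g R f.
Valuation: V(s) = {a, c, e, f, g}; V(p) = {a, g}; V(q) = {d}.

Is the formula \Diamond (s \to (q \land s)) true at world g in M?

At g: \Diamond (s \to (q \land s)) requires s \to (q \land s) at some successor in {a, c, d, f}.
  s \to (q \land s) holds at d, so \Diamond (s \to (q \land s)) is true at g.

Yes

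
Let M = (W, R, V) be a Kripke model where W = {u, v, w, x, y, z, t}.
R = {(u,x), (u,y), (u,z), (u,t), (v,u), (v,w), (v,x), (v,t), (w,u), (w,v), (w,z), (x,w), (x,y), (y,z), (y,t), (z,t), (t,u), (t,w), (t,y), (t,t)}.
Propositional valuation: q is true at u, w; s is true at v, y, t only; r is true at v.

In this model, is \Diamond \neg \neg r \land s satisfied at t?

No

At t: \Diamond \neg \neg r is false, s is true, so \Diamond \neg \neg r \land s is false.
  At t: \Diamond \neg \neg r requires \neg \neg r at some successor in {u, w, y, t}.
    At u: \neg \neg r is false.
    At w: \neg \neg r is false.
    At y: \neg \neg r is false.
    At t: \neg \neg r is false.
  So \Diamond \neg \neg r is false at t.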